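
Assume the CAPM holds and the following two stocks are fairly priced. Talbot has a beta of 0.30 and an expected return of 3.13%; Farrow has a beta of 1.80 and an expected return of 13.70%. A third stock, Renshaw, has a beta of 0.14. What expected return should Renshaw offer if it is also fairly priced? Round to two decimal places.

MRP (SML slope) = (13.70% − 3.13%) / (1.80 − 0.30) = 10.57% / 1.50 = 7.0467%
R_f (intercept) = 3.13% − 0.30 × 7.0467% = 1.0160%
E(R_Renshaw) = R_f + β × MRP = 1.0160% + 0.14 × 7.0467% = 2.00%

2.00%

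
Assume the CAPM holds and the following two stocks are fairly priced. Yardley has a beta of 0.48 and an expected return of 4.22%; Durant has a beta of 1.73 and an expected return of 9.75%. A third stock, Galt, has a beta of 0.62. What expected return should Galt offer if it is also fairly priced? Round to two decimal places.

MRP (SML slope) = (9.75% − 4.22%) / (1.73 − 0.48) = 5.53% / 1.25 = 4.4240%
R_f (intercept) = 4.22% − 0.48 × 4.4240% = 2.0965%
E(R_Galt) = R_f + β × MRP = 2.0965% + 0.62 × 4.4240% = 4.84%

4.84%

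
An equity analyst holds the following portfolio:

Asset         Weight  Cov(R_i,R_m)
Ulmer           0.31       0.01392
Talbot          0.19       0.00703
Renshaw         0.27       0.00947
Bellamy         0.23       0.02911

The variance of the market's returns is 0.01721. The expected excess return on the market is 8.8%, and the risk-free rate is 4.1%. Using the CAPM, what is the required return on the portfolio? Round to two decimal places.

β_Ulmer = 0.01392 / 0.01721 = 0.8088
β_Talbot = 0.00703 / 0.01721 = 0.4085
β_Renshaw = 0.00947 / 0.01721 = 0.5503
β_Bellamy = 0.02911 / 0.01721 = 1.6915
β_P = Σ w_i β_i = 0.31×0.8088 + 0.19×0.4085 + 0.27×0.5503 + 0.23×1.6915 = 0.8660
E(R_P) = R_f + β_P × MRP = 4.1% + 0.8660 × 8.8% = 11.72%

11.72%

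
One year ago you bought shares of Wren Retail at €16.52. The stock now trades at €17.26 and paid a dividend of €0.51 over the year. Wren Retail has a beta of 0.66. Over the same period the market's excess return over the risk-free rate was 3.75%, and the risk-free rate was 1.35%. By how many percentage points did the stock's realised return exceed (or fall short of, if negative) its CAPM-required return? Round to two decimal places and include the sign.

Realised HPR = (P1 + D1 − P0) / P0 = (17.26 + 0.51 − 16.52) / 16.52 = 1.25 / 16.52 = 7.5666%
CAPM required = R_f + β·MRP = 1.35% + 0.66 × 3.75% = 3.8250%
α = realised − required = 7.5666% − 3.8250% = +3.74%

+3.74%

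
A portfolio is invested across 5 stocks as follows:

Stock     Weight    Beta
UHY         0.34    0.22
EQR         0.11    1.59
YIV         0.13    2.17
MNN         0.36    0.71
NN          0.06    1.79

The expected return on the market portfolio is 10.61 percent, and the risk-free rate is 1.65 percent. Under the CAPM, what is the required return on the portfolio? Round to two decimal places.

β_P = Σ w_i β_i = 0.34×0.22 + 0.11×1.59 + 0.13×2.17 + 0.36×0.71 + 0.06×1.79 = 0.8948
MRP = 10.61% − 1.65% = 8.96%
E(R_P) = R_f + β_P × MRP = 1.65% + 0.8948 × 8.96% = 9.67%

9.67%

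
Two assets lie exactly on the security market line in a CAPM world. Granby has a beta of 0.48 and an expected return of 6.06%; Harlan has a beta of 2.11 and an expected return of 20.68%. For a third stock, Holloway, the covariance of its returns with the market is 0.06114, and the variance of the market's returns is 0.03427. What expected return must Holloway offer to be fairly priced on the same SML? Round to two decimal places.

17.76%

MRP = (20.68% − 6.06%) / (2.11 − 0.48) = 8.9693%
R_f = 6.06% − 0.48 × 8.9693% = 1.7547%
β_Holloway = Cov / Var(R_m) = 0.06114 / 0.03427 = 1.7841
E(R_Holloway) = R_f + β × MRP = 1.7547% + 1.7841 × 8.9693% = 17.76%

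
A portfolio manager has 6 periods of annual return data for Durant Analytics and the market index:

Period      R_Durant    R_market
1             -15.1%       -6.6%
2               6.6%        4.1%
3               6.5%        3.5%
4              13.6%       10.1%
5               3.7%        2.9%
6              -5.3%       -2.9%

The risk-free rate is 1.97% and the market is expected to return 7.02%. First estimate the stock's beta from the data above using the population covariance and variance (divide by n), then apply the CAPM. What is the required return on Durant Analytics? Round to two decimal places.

Mean R_i = (-15.1 + 6.6 + 6.5 + 13.6 + 3.7 − 5.3) / 6 = 1.6667%
Mean R_m = (-6.6 + 4.1 + 3.5 + 10.1 + 2.9 − 2.9) / 6 = 1.8500%
Σ(R_i − R̄_i)(R_m − R̄_m) = 294.4300  ⇒  Cov = 294.4300 / 6 = 49.0717
Σ(R_m − R̄_m)² = 170.9150  ⇒  Var(R_m) = 170.9150 / 6 = 28.4858
β = Cov / Var(R_m) = 49.0717 / 28.4858 = 1.7227
MRP = 7.02% − 1.97% = 5.05%
E(R) = R_f + β × MRP = 1.97% + 1.7227 × 5.05% = 10.67%

10.67%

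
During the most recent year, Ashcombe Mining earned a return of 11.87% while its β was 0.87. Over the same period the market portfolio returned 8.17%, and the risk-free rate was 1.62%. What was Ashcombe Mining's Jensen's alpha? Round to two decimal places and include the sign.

+4.55%

Market excess return = 8.17% − 1.62% = 6.55%
CAPM benchmark = R_f + β(R_m − R_f) = 1.62% + 0.87 × 6.55% = 7.3185%
α = actual − benchmark = 11.87% − 7.3185% = +4.55%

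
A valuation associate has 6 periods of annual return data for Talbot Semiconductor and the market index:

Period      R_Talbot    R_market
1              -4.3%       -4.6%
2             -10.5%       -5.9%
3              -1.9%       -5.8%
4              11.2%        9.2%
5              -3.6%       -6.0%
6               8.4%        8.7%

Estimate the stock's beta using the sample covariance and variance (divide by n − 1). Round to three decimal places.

Mean R_i = (-4.3 − 10.5 − 1.9 + 11.2 − 3.6 + 8.4) / 6 = -0.1167%
Mean R_m = (-4.6 − 5.9 − 5.8 + 9.2 − 6.0 + 8.7) / 6 = -0.7333%
Σ(R_i − R̄_i)(R_m − R̄_m) = 289.9567  ⇒  Cov = 289.9567 / 5 = 57.9913
Σ(R_m − R̄_m)² = 282.7133  ⇒  Var(R_m) = 282.7133 / 5 = 56.5427
β = Cov / Var(R_m) = 57.9913 / 56.5427 = 1.0256

1.026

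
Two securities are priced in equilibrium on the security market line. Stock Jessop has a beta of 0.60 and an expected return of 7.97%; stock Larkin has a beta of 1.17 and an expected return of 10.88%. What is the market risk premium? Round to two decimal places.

Both satisfy E(R) = R_f + β·MRP, so the slope of the SML is
MRP = (10.88% − 7.97%) / (1.17 − 0.60) = 2.91% / 0.57 = 5.1053%

5.11%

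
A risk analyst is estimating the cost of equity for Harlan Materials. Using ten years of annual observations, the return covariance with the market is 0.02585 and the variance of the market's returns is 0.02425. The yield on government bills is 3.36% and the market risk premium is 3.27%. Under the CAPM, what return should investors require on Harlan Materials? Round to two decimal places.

β = Cov(R_i, R_m) / Var(R_m) = 0.02585 / 0.02425 = 1.0660
E(R) = R_f + β × MRP = 3.36% + 1.0660 × 3.27% = 6.85%

6.85%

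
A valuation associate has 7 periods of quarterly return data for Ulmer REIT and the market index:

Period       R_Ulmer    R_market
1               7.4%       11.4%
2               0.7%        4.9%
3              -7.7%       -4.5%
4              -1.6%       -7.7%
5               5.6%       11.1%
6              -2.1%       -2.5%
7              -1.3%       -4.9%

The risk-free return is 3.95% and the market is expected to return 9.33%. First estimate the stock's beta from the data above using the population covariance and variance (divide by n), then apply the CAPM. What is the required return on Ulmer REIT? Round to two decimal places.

Mean R_i = (7.4 + 0.7 − 7.7 − 1.6 + 5.6 − 2.1 − 1.3) / 7 = 0.1429%
Mean R_m = (11.4 + 4.9 − 4.5 − 7.7 + 11.1 − 2.5 − 4.9) / 7 = 1.1143%
Σ(R_i − R̄_i)(R_m − R̄_m) = 207.4257  ⇒  Cov = 207.4257 / 7 = 29.6322
Σ(R_m − R̄_m)² = 378.2886  ⇒  Var(R_m) = 378.2886 / 7 = 54.0412
β = Cov / Var(R_m) = 29.6322 / 54.0412 = 0.5483
MRP = 9.33% − 3.95% = 5.38%
E(R) = R_f + β × MRP = 3.95% + 0.5483 × 5.38% = 6.90%

6.90%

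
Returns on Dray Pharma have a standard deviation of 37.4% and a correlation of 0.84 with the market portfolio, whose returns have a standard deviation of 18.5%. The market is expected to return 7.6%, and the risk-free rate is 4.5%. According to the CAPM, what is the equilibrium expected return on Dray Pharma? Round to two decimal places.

β = ρ × σ_i / σ_m = 0.84 × 37.4% / 18.5% = 1.6982
MRP = 7.6% − 4.5% = 3.10%
E(R) = 4.5% + 1.6982 × 3.1% = 9.76%

9.76%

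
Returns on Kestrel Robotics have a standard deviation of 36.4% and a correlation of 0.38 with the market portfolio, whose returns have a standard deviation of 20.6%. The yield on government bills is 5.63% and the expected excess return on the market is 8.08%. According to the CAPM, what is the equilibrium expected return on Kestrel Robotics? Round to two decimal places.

11.06%

β = ρ × σ_i / σ_m = 0.38 × 36.4% / 20.6% = 0.6715
E(R) = 5.63% + 0.6715 × 8.08% = 11.06%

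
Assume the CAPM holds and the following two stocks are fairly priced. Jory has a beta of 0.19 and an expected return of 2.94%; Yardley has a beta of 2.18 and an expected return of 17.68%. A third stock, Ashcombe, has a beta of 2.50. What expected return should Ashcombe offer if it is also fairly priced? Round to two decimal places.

20.05%

MRP (SML slope) = (17.68% − 2.94%) / (2.18 − 0.19) = 14.74% / 1.99 = 7.4070%
R_f (intercept) = 2.94% − 0.19 × 7.4070% = 1.5327%
E(R_Ashcombe) = R_f + β × MRP = 1.5327% + 2.50 × 7.4070% = 20.05%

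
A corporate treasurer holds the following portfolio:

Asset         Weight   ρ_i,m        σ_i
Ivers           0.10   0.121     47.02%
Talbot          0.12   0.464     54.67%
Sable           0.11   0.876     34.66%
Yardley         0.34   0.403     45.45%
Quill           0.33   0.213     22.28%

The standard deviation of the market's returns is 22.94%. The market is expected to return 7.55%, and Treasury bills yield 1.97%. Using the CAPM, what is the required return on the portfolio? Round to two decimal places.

β_Ivers = 0.121 × 47.02% / 22.94% = 0.2480
β_Talbot = 0.464 × 54.67% / 22.94% = 1.1058
β_Sable = 0.876 × 34.66% / 22.94% = 1.3235
β_Yardley = 0.403 × 45.45% / 22.94% = 0.7984
β_Quill = 0.213 × 22.28% / 22.94% = 0.2069
β_P = Σ w_i β_i = 0.10×0.2480 + 0.12×1.1058 + 0.11×1.3235 + 0.34×0.7984 + 0.33×0.2069 = 0.6428
MRP = 7.55% − 1.97% = 5.58%
E(R_P) = R_f + β_P × MRP = 1.97% + 0.6428 × 5.58% = 5.56%

5.56%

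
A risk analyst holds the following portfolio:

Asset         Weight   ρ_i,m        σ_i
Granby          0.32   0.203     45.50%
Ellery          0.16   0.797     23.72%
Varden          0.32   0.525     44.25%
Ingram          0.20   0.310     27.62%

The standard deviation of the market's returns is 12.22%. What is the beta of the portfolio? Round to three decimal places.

1.238

β_Granby = 0.203 × 45.50% / 12.22% = 0.7559
β_Ellery = 0.797 × 23.72% / 12.22% = 1.5470
β_Varden = 0.525 × 44.25% / 12.22% = 1.9011
β_Ingram = 0.310 × 27.62% / 12.22% = 0.7007
β_P = Σ w_i β_i = 0.32×0.7559 + 0.16×1.5470 + 0.32×1.9011 + 0.20×0.7007 = 1.2379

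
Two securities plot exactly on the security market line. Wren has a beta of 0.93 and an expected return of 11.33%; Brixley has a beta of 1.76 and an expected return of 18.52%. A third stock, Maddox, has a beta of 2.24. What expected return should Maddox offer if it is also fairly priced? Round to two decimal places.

22.68%

MRP (SML slope) = (18.52% − 11.33%) / (1.76 − 0.93) = 7.19% / 0.83 = 8.6627%
R_f (intercept) = 11.33% − 0.93 × 8.6627% = 3.2737%
E(R_Maddox) = R_f + β × MRP = 3.2737% + 2.24 × 8.6627% = 22.68%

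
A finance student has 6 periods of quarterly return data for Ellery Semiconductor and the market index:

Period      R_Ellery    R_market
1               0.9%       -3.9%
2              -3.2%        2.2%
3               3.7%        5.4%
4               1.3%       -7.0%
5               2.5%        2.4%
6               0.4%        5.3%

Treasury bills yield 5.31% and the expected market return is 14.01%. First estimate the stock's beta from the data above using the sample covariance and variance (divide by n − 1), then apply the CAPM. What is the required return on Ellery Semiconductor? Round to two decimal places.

5.60%

Mean R_i = (0.9 − 3.2 + 3.7 + 1.3 + 2.5 + 0.4) / 6 = 0.9333%
Mean R_m = (-3.9 + 2.2 + 5.4 − 7.0 + 2.4 + 5.3) / 6 = 0.7333%
Σ(R_i − R̄_i)(R_m − R̄_m) = 4.3433  ⇒  Cov = 4.3433 / 5 = 0.8687
Σ(R_m − R̄_m)² = 128.8333  ⇒  Var(R_m) = 128.8333 / 5 = 25.7667
β = Cov / Var(R_m) = 0.8687 / 25.7667 = 0.0337
MRP = 14.01% − 5.31% = 8.70%
E(R) = R_f + β × MRP = 5.31% + 0.0337 × 8.70% = 5.60%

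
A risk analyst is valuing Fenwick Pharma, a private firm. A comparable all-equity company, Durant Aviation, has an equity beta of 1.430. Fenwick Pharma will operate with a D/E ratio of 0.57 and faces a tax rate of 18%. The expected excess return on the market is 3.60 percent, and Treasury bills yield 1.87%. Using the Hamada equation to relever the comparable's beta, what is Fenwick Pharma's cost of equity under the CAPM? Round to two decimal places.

9.42%

β_L = β_U × [1 + (1 − t)(D/E)] = 1.430 × [1 + (1 − 0.18) × 0.57]
    = 1.430 × [1 + 0.82 × 0.57] = 1.430 × 1.4674 = 2.0984
E(R) = R_f + β_L × MRP = 1.87% + 2.0984 × 3.60% = 9.42%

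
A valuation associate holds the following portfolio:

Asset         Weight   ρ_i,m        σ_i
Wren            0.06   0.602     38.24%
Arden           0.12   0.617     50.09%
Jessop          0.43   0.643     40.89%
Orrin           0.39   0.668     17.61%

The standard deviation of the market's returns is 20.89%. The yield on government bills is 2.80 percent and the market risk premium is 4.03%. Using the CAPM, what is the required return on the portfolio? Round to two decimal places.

β_Wren = 0.602 × 38.24% / 20.89% = 1.1020
β_Arden = 0.617 × 50.09% / 20.89% = 1.4794
β_Jessop = 0.643 × 40.89% / 20.89% = 1.2586
β_Orrin = 0.668 × 17.61% / 20.89% = 0.5631
β_P = Σ w_i β_i = 0.06×1.1020 + 0.12×1.4794 + 0.43×1.2586 + 0.39×0.5631 = 1.0045
E(R_P) = R_f + β_P × MRP = 2.80% + 1.0045 × 4.03% = 6.85%

6.85%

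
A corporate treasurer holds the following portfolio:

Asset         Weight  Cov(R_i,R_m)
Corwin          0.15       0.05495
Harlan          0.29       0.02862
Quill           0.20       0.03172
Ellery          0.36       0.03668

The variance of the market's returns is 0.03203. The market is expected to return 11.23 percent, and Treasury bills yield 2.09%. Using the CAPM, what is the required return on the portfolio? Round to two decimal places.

12.39%

β_Corwin = 0.05495 / 0.03203 = 1.7156
β_Harlan = 0.02862 / 0.03203 = 0.8935
β_Quill = 0.03172 / 0.03203 = 0.9903
β_Ellery = 0.03668 / 0.03203 = 1.1452
β_P = Σ w_i β_i = 0.15×1.7156 + 0.29×0.8935 + 0.20×0.9903 + 0.36×1.1452 = 1.1268
MRP = 11.23% − 2.09% = 9.14%
E(R_P) = R_f + β_P × MRP = 2.09% + 1.1268 × 9.14% = 12.39%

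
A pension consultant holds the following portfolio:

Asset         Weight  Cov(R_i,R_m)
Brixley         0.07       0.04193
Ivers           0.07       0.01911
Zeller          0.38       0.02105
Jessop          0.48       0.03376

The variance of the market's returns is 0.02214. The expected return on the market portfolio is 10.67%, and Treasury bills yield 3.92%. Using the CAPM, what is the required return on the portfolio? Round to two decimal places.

12.60%

β_Brixley = 0.04193 / 0.02214 = 1.8939
β_Ivers = 0.01911 / 0.02214 = 0.8631
β_Zeller = 0.02105 / 0.02214 = 0.9508
β_Jessop = 0.03376 / 0.02214 = 1.5248
β_P = Σ w_i β_i = 0.07×1.8939 + 0.07×0.8631 + 0.38×0.9508 + 0.48×1.5248 = 1.2862
MRP = 10.67% − 3.92% = 6.75%
E(R_P) = R_f + β_P × MRP = 3.92% + 1.2862 × 6.75% = 12.60%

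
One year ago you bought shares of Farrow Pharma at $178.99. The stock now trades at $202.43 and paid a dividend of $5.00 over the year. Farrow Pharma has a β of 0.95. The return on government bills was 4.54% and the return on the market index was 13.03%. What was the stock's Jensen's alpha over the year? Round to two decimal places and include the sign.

+3.28%

Realised HPR = (P1 + D1 − P0) / P0 = (202.43 + 5.00 − 178.99) / 178.99 = 28.44 / 178.99 = 15.8892%
MRP = 13.03% − 4.54% = 8.49%
CAPM required = R_f + β·MRP = 4.54% + 0.95 × 8.49% = 12.6055%
α = realised − required = 15.8892% − 12.6055% = +3.28%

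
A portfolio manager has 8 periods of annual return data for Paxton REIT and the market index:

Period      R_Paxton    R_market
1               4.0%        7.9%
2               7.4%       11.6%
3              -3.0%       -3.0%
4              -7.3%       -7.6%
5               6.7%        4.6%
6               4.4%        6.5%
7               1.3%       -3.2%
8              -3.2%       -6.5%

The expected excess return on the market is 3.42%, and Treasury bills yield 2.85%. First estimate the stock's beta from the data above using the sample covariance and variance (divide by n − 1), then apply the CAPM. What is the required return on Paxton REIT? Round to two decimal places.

Mean R_i = (4.0 + 7.4 − 3.0 − 7.3 + 6.7 + 4.4 + 1.3 − 3.2) / 8 = 1.2875%
Mean R_m = (7.9 + 11.6 − 3.0 − 7.6 + 4.6 + 6.5 − 3.2 − 6.5) / 8 = 1.2875%
Σ(R_i − R̄_i)(R_m − R̄_m) = 244.7188  ⇒  Cov = 244.7188 / 7 = 34.9598
Σ(R_m − R̄_m)² = 366.3688  ⇒  Var(R_m) = 366.3688 / 7 = 52.3384
β = Cov / Var(R_m) = 34.9598 / 52.3384 = 0.6680
E(R) = R_f + β × MRP = 2.85% + 0.6680 × 3.42% = 5.13%

5.13%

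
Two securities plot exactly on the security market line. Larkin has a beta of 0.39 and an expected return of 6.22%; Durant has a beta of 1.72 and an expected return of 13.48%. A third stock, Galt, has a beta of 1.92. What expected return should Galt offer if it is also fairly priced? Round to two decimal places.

14.57%

MRP (SML slope) = (13.48% − 6.22%) / (1.72 − 0.39) = 7.26% / 1.33 = 5.4586%
R_f (intercept) = 6.22% − 0.39 × 5.4586% = 4.0911%
E(R_Galt) = R_f + β × MRP = 4.0911% + 1.92 × 5.4586% = 14.57%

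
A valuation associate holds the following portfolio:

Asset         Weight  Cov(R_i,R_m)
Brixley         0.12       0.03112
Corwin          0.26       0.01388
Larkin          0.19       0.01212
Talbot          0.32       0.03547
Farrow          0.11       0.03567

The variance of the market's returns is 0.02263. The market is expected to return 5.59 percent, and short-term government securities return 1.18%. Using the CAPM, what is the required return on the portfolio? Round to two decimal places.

6.04%

β_Brixley = 0.03112 / 0.02263 = 1.3752
β_Corwin = 0.01388 / 0.02263 = 0.6133
β_Larkin = 0.01212 / 0.02263 = 0.5356
β_Talbot = 0.03547 / 0.02263 = 1.5674
β_Farrow = 0.03567 / 0.02263 = 1.5762
β_P = Σ w_i β_i = 0.12×1.3752 + 0.26×0.6133 + 0.19×0.5356 + 0.32×1.5674 + 0.11×1.5762 = 1.1012
MRP = 5.59% − 1.18% = 4.41%
E(R_P) = R_f + β_P × MRP = 1.18% + 1.1012 × 4.41% = 6.04%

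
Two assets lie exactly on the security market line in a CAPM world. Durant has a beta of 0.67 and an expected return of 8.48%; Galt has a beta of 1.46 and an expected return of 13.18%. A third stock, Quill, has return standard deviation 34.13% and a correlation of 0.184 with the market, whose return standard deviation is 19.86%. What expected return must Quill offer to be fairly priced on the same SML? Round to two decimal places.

6.38%

MRP = (13.18% − 8.48%) / (1.46 − 0.67) = 5.9494%
R_f = 8.48% − 0.67 × 5.9494% = 4.4939%
β_Quill = ρ·σ_i/σ_m = 0.184 × 34.13 / 19.86 = 0.3162
E(R_Quill) = R_f + β × MRP = 4.4939% + 0.3162 × 5.9494% = 6.38%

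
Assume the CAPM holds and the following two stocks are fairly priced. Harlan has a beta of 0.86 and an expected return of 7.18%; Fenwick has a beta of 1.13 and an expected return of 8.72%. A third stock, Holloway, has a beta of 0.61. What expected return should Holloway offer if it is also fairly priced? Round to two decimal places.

5.75%

MRP (SML slope) = (8.72% − 7.18%) / (1.13 − 0.86) = 1.54% / 0.27 = 5.7037%
R_f (intercept) = 7.18% − 0.86 × 5.7037% = 2.2748%
E(R_Holloway) = R_f + β × MRP = 2.2748% + 0.61 × 5.7037% = 5.75%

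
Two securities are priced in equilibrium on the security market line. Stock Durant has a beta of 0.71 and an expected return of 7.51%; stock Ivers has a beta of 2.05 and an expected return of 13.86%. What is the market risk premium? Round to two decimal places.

4.74%

Both satisfy E(R) = R_f + β·MRP, so the slope of the SML is
MRP = (13.86% − 7.51%) / (2.05 − 0.71) = 6.35% / 1.34 = 4.7388%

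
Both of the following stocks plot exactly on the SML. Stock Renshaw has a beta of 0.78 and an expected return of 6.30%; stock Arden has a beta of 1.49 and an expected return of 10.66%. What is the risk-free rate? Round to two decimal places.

1.51%

Both satisfy E(R) = R_f + β·MRP, so the slope of the SML is
MRP = (10.66% − 6.30%) / (1.49 − 0.78) = 4.36% / 0.71 = 6.1408%
R_f = E(R_Renshaw) − β_Renshaw·MRP = 6.30% − 0.78 × 6.1408% = 1.5102%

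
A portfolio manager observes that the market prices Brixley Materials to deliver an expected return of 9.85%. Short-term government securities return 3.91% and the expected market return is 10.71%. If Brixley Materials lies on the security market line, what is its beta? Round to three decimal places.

0.874

MRP = 10.71% − 3.91% = 6.80%
β = (E(R) − R_f) / MRP = (9.85% − 3.91%) / 6.80% = 5.94% / 6.80% = 0.874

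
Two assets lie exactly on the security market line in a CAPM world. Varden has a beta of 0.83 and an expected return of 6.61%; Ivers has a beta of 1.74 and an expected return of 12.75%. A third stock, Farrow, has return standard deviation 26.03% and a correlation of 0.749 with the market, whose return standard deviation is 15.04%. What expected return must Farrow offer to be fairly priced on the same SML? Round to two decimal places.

MRP = (12.75% − 6.61%) / (1.74 − 0.83) = 6.7473%
R_f = 6.61% − 0.83 × 6.7473% = 1.0097%
β_Farrow = ρ·σ_i/σ_m = 0.749 × 26.03 / 15.04 = 1.2963
E(R_Farrow) = R_f + β × MRP = 1.0097% + 1.2963 × 6.7473% = 9.76%

9.76%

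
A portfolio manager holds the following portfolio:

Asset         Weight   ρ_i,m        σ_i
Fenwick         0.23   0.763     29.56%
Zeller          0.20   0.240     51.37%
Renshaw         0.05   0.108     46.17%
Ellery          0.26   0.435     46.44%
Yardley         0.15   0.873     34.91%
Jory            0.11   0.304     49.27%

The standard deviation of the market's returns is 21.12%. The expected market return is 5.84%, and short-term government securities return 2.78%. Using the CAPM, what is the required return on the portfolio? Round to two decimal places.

5.59%

β_Fenwick = 0.763 × 29.56% / 21.12% = 1.0679
β_Zeller = 0.240 × 51.37% / 21.12% = 0.5838
β_Renshaw = 0.108 × 46.17% / 21.12% = 0.2361
β_Ellery = 0.435 × 46.44% / 21.12% = 0.9565
β_Yardley = 0.873 × 34.91% / 21.12% = 1.4430
β_Jory = 0.304 × 49.27% / 21.12% = 0.7092
β_P = Σ w_i β_i = 0.23×1.0679 + 0.20×0.5838 + 0.05×0.2361 + 0.26×0.9565 + 0.15×1.4430 + 0.11×0.7092 = 0.9173
MRP = 5.84% − 2.78% = 3.06%
E(R_P) = R_f + β_P × MRP = 2.78% + 0.9173 × 3.06% = 5.59%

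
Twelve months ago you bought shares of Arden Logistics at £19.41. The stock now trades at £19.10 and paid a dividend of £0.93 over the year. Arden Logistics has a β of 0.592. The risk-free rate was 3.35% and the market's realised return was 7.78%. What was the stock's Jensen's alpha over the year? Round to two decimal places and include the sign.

Realised HPR = (P1 + D1 − P0) / P0 = (19.10 + 0.93 − 19.41) / 19.41 = 0.62 / 19.41 = 3.1942%
MRP = 7.78% − 3.35% = 4.43%
CAPM required = R_f + β·MRP = 3.35% + 0.592 × 4.43% = 5.97256%
α = realised − required = 3.1942% − 5.97256% = -2.78%

-2.78%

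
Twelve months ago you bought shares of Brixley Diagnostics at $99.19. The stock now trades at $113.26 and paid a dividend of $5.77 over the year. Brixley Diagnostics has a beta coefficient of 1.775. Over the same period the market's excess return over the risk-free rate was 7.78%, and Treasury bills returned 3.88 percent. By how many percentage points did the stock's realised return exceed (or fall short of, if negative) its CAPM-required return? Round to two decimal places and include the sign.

+2.31%

Realised HPR = (P1 + D1 − P0) / P0 = (113.26 + 5.77 − 99.19) / 99.19 = 19.84 / 99.19 = 20.0020%
CAPM required = R_f + β·MRP = 3.88% + 1.775 × 7.78% = 17.68950%
α = realised − required = 20.0020% − 17.68950% = +2.31%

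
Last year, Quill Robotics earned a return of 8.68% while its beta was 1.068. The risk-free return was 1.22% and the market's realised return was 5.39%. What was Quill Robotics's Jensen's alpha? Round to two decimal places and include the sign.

Market excess return = 5.39% − 1.22% = 4.17%
CAPM benchmark = R_f + β(R_m − R_f) = 1.22% + 1.068 × 4.17% = 5.67356%
α = actual − benchmark = 8.68% − 5.67356% = +3.01%

+3.01%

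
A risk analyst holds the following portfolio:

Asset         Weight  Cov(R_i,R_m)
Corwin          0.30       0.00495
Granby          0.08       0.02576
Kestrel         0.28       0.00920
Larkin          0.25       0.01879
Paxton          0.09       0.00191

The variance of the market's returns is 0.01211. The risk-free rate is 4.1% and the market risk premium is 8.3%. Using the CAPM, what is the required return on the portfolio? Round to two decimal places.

β_Corwin = 0.00495 / 0.01211 = 0.4088
β_Granby = 0.02576 / 0.01211 = 2.1272
β_Kestrel = 0.00920 / 0.01211 = 0.7597
β_Larkin = 0.01879 / 0.01211 = 1.5516
β_Paxton = 0.00191 / 0.01211 = 0.1577
β_P = Σ w_i β_i = 0.30×0.4088 + 0.08×2.1272 + 0.28×0.7597 + 0.25×1.5516 + 0.09×0.1577 = 0.9076
E(R_P) = R_f + β_P × MRP = 4.1% + 0.9076 × 8.3% = 11.63%

11.63%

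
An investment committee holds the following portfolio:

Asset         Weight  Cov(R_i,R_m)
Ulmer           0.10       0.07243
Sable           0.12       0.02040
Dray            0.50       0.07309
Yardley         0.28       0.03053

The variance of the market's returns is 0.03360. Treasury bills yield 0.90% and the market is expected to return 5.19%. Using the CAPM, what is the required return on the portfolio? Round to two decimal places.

β_Ulmer = 0.07243 / 0.03360 = 2.1557
β_Sable = 0.02040 / 0.03360 = 0.6071
β_Dray = 0.07309 / 0.03360 = 2.1753
β_Yardley = 0.03053 / 0.03360 = 0.9086
β_P = Σ w_i β_i = 0.10×2.1557 + 0.12×0.6071 + 0.50×2.1753 + 0.28×0.9086 = 1.6305
MRP = 5.19% − 0.90% = 4.29%
E(R_P) = R_f + β_P × MRP = 0.90% + 1.6305 × 4.29% = 7.89%

7.89%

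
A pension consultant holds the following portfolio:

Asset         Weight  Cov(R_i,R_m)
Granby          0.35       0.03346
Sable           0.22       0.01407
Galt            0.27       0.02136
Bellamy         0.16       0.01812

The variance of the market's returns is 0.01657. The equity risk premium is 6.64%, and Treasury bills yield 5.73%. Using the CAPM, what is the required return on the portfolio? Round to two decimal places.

15.14%

β_Granby = 0.03346 / 0.01657 = 2.0193
β_Sable = 0.01407 / 0.01657 = 0.8491
β_Galt = 0.02136 / 0.01657 = 1.2891
β_Bellamy = 0.01812 / 0.01657 = 1.0935
β_P = Σ w_i β_i = 0.35×2.0193 + 0.22×0.8491 + 0.27×1.2891 + 0.16×1.0935 = 1.4166
E(R_P) = R_f + β_P × MRP = 5.73% + 1.4166 × 6.64% = 15.14%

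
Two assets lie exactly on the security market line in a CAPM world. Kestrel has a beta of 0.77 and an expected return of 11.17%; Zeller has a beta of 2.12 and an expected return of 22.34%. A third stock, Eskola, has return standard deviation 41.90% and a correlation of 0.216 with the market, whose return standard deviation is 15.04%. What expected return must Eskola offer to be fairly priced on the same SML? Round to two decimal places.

MRP = (22.34% − 11.17%) / (2.12 − 0.77) = 8.2741%
R_f = 11.17% − 0.77 × 8.2741% = 4.7989%
β_Eskola = ρ·σ_i/σ_m = 0.216 × 41.90 / 15.04 = 0.6018
E(R_Eskola) = R_f + β × MRP = 4.7989% + 0.6018 × 8.2741% = 9.78%

9.78%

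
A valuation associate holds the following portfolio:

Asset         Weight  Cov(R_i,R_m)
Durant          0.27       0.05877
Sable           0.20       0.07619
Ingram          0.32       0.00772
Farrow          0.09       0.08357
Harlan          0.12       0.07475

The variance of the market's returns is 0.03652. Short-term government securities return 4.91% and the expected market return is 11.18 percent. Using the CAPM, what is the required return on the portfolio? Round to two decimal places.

β_Durant = 0.05877 / 0.03652 = 1.6093
β_Sable = 0.07619 / 0.03652 = 2.0863
β_Ingram = 0.00772 / 0.03652 = 0.2114
β_Farrow = 0.08357 / 0.03652 = 2.2883
β_Harlan = 0.07475 / 0.03652 = 2.0468
β_P = Σ w_i β_i = 0.27×1.6093 + 0.20×2.0863 + 0.32×0.2114 + 0.09×2.2883 + 0.12×2.0468 = 1.3710
MRP = 11.18% − 4.91% = 6.27%
E(R_P) = R_f + β_P × MRP = 4.91% + 1.3710 × 6.27% = 13.51%

13.51%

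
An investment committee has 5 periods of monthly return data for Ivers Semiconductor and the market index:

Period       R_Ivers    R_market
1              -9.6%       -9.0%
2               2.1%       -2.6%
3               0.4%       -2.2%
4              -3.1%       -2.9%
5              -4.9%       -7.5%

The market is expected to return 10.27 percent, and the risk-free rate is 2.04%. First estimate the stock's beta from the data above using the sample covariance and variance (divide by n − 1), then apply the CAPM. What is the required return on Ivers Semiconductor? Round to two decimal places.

Mean R_i = (-9.6 + 2.1 + 0.4 − 3.1 − 4.9) / 5 = -3.0200%
Mean R_m = (-9.0 − 2.6 − 2.2 − 2.9 − 7.5) / 5 = -4.8400%
Σ(R_i − R̄_i)(R_m − R̄_m) = 52.7160  ⇒  Cov = 52.7160 / 4 = 13.1790
Σ(R_m − R̄_m)² = 40.1320  ⇒  Var(R_m) = 40.1320 / 4 = 10.0330
β = Cov / Var(R_m) = 13.1790 / 10.0330 = 1.3136
MRP = 10.27% − 2.04% = 8.23%
E(R) = R_f + β × MRP = 2.04% + 1.3136 × 8.23% = 12.85%

12.85%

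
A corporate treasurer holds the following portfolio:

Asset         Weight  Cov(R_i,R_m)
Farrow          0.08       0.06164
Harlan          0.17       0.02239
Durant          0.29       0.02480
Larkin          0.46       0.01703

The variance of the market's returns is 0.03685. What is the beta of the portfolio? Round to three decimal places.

β_Farrow = 0.06164 / 0.03685 = 1.6727
β_Harlan = 0.02239 / 0.03685 = 0.6076
β_Durant = 0.02480 / 0.03685 = 0.6730
β_Larkin = 0.01703 / 0.03685 = 0.4621
β_P = Σ w_i β_i = 0.08×1.6727 + 0.17×0.6076 + 0.29×0.6730 + 0.46×0.4621 = 0.6448

0.645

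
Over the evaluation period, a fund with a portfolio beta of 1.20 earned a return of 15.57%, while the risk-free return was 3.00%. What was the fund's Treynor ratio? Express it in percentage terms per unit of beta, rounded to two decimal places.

10.48%

Treynor = (R_P − R_f) / β_P = (15.57% − 3.00%) / 1.2000 = 12.57% / 1.2000 = 10.48%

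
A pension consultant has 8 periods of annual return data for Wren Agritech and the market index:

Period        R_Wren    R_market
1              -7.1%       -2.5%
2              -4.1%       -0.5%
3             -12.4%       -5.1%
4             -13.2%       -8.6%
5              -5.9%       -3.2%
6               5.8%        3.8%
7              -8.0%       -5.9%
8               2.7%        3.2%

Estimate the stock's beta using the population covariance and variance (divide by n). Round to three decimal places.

1.471

Mean R_i = (-7.1 − 4.1 − 12.4 − 13.2 − 5.9 + 5.8 − 8.0 + 2.7) / 8 = -5.2750%
Mean R_m = (-2.5 − 0.5 − 5.1 − 8.6 − 3.2 + 3.8 − 5.9 + 3.2) / 8 = -2.3500%
Σ(R_i − R̄_i)(R_m − R̄_m) = 194.1500  ⇒  Cov = 194.1500 / 8 = 24.2688
Σ(R_m − R̄_m)² = 132.0200  ⇒  Var(R_m) = 132.0200 / 8 = 16.5025
β = Cov / Var(R_m) = 24.2688 / 16.5025 = 1.4706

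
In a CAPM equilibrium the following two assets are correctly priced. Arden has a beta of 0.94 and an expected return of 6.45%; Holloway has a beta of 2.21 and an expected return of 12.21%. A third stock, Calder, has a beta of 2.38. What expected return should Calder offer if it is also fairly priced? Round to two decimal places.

MRP (SML slope) = (12.21% − 6.45%) / (2.21 − 0.94) = 5.76% / 1.27 = 4.5354%
R_f (intercept) = 6.45% − 0.94 × 4.5354% = 2.1867%
E(R_Calder) = R_f + β × MRP = 2.1867% + 2.38 × 4.5354% = 12.98%

12.98%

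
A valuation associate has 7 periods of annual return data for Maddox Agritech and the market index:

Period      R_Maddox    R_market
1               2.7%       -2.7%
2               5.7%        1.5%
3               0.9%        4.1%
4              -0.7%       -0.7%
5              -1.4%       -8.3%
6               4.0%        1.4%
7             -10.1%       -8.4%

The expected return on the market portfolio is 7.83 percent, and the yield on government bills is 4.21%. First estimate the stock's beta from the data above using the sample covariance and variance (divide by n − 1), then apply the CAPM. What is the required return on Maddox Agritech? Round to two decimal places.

6.97%

Mean R_i = (2.7 + 5.7 + 0.9 − 0.7 − 1.4 + 4.0 − 10.1) / 7 = 0.1571%
Mean R_m = (-2.7 + 1.5 + 4.1 − 0.7 − 8.3 + 1.4 − 8.4) / 7 = -1.8714%
Σ(R_i − R̄_i)(R_m − R̄_m) = 109.5586  ⇒  Cov = 109.5586 / 6 = 18.2598
Σ(R_m − R̄_m)² = 143.7343  ⇒  Var(R_m) = 143.7343 / 6 = 23.9557
β = Cov / Var(R_m) = 18.2598 / 23.9557 = 0.7622
MRP = 7.83% − 4.21% = 3.62%
E(R) = R_f + β × MRP = 4.21% + 0.7622 × 3.62% = 6.97%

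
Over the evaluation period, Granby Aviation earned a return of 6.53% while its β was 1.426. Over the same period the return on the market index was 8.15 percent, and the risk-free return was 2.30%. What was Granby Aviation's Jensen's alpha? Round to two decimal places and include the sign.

Market excess return = 8.15% − 2.30% = 5.85%
CAPM benchmark = R_f + β(R_m − R_f) = 2.30% + 1.426 × 5.85% = 10.64210%
α = actual − benchmark = 6.53% − 10.64210% = -4.11%

-4.11%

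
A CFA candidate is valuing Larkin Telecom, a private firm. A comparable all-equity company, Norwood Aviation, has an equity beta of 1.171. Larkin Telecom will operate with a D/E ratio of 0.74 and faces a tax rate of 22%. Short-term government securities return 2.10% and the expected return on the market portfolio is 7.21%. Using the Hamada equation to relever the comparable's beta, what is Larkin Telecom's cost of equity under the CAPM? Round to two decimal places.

11.54%

β_L = β_U × [1 + (1 − t)(D/E)] = 1.171 × [1 + (1 − 0.22) × 0.74]
    = 1.171 × [1 + 0.78 × 0.74] = 1.171 × 1.5772 = 1.8469
MRP = 7.21% − 2.10% = 5.11%
E(R) = R_f + β_L × MRP = 2.10% + 1.8469 × 5.11% = 11.54%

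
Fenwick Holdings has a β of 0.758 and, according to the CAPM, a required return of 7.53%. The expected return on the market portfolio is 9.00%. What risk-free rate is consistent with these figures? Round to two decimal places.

2.93%

E(R) = R_f + β(E(R_m) − R_f) = R_f(1 − β) + β·E(R_m)
7.53% = R_f × (1 − 0.758) + 0.758 × 9.00%
7.53% = R_f × 0.242 + 6.82200%
R_f = (7.53% − 6.82200%) / 0.242 = 2.93%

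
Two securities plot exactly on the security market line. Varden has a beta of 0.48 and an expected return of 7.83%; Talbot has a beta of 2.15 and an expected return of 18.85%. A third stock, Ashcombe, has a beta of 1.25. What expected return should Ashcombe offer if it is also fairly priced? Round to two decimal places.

12.91%

MRP (SML slope) = (18.85% − 7.83%) / (2.15 − 0.48) = 11.02% / 1.67 = 6.5988%
R_f (intercept) = 7.83% − 0.48 × 6.5988% = 4.6626%
E(R_Ashcombe) = R_f + β × MRP = 4.6626% + 1.25 × 6.5988% = 12.91%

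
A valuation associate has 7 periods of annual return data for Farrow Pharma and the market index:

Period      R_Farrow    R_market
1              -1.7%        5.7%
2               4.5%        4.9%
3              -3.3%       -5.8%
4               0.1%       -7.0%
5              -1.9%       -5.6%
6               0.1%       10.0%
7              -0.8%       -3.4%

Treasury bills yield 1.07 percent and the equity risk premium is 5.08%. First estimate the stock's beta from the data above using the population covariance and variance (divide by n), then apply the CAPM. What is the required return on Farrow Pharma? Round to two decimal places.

1.87%

Mean R_i = (-1.7 + 4.5 − 3.3 + 0.1 − 1.9 + 0.1 − 0.8) / 7 = -0.4286%
Mean R_m = (5.7 + 4.9 − 5.8 − 7.0 − 5.6 + 10.0 − 3.4) / 7 = -0.1714%
Σ(R_i − R̄_i)(R_m − R̄_m) = 44.6457  ⇒  Cov = 44.6457 / 7 = 6.3780
Σ(R_m − R̄_m)² = 281.8543  ⇒  Var(R_m) = 281.8543 / 7 = 40.2649
β = Cov / Var(R_m) = 6.3780 / 40.2649 = 0.1584
E(R) = R_f + β × MRP = 1.07% + 0.1584 × 5.08% = 1.87%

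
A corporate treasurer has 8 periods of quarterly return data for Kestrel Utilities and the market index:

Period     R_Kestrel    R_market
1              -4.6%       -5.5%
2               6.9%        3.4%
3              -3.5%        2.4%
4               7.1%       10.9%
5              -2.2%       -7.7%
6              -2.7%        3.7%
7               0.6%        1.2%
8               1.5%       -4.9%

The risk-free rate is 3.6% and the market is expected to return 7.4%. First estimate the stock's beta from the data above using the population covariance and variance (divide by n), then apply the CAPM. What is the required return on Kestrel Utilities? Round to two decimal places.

Mean R_i = (-4.6 + 6.9 − 3.5 + 7.1 − 2.2 − 2.7 + 0.6 + 1.5) / 8 = 0.3875%
Mean R_m = (-5.5 + 3.4 + 2.4 + 10.9 − 7.7 + 3.7 + 1.2 − 4.9) / 8 = 0.4375%
Σ(R_i − R̄_i)(R_m − R̄_m) = 116.7138  ⇒  Cov = 116.7138 / 8 = 14.5892
Σ(R_m − R̄_m)² = 263.2788  ⇒  Var(R_m) = 263.2788 / 8 = 32.9099
β = Cov / Var(R_m) = 14.5892 / 32.9099 = 0.4433
MRP = 7.4% − 3.6% = 3.80%
E(R) = R_f + β × MRP = 3.6% + 0.4433 × 3.8% = 5.28%

5.28%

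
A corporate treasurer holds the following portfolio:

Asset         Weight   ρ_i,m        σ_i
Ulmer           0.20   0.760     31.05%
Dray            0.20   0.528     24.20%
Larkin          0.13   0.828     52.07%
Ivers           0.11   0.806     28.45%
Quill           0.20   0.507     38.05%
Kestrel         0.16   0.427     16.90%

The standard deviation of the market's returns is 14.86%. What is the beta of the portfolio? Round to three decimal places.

β_Ulmer = 0.760 × 31.05% / 14.86% = 1.5880
β_Dray = 0.528 × 24.20% / 14.86% = 0.8599
β_Larkin = 0.828 × 52.07% / 14.86% = 2.9013
β_Ivers = 0.806 × 28.45% / 14.86% = 1.5431
β_Quill = 0.507 × 38.05% / 14.86% = 1.2982
β_Kestrel = 0.427 × 16.90% / 14.86% = 0.4856
β_P = Σ w_i β_i = 0.20×1.5880 + 0.20×0.8599 + 0.13×2.9013 + 0.11×1.5431 + 0.20×1.2982 + 0.16×0.4856 = 1.3738

1.374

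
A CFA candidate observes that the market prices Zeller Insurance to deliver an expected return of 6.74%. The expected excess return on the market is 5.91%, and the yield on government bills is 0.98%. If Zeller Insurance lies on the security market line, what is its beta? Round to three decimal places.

β = (E(R) − R_f) / MRP = (6.74% − 0.98%) / 5.91% = 5.76% / 5.91% = 0.975

0.975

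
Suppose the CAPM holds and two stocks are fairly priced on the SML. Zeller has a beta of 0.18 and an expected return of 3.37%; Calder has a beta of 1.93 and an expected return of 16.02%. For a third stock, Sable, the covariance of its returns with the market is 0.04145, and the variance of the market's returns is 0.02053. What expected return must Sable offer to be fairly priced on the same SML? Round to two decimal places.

16.66%

MRP = (16.02% − 3.37%) / (1.93 − 0.18) = 7.2286%
R_f = 3.37% − 0.18 × 7.2286% = 2.0689%
β_Sable = Cov / Var(R_m) = 0.04145 / 0.02053 = 2.0190
E(R_Sable) = R_f + β × MRP = 2.0689% + 2.0190 × 7.2286% = 16.66%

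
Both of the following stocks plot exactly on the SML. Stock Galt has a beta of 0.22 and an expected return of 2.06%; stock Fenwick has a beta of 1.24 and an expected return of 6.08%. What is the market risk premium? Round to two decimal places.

Both satisfy E(R) = R_f + β·MRP, so the slope of the SML is
MRP = (6.08% − 2.06%) / (1.24 − 0.22) = 4.02% / 1.02 = 3.9412%

3.94%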